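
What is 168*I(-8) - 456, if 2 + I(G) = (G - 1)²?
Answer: 12816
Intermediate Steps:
I(G) = -2 + (-1 + G)² (I(G) = -2 + (G - 1)² = -2 + (-1 + G)²)
168*I(-8) - 456 = 168*(-2 + (-1 - 8)²) - 456 = 168*(-2 + (-9)²) - 456 = 168*(-2 + 81) - 456 = 168*79 - 456 = 13272 - 456 = 12816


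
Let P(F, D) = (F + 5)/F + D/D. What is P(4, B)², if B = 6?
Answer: 169/16 ≈ 10.563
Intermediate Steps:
P(F, D) = 1 + (5 + F)/F (P(F, D) = (5 + F)/F + 1 = 1 + (5 + F)/F)
P(4, B)² = (2 + 5/4)² = (13/4)² = 169/16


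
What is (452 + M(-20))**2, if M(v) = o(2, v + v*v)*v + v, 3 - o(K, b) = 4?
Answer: 204304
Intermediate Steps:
o(K, b) = -1 (o(K, b) = 3 - 1*4 = 3 - 4 = -1)
M(v) = 0 (M(v) = -v + v = 0)
(452 + M(-20))**2 = (452 + 0)**2 = 452**2 = 204304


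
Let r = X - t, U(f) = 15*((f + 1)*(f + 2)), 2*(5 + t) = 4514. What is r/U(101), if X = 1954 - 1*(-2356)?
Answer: 343/26265 ≈ 0.013059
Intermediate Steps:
t = 2252 (t = -5 + (½)*4514 = -5 + 2257 = 2252)
X = 4310 (X = 1954 + 2356 = 4310)
U(f) = 15*(1 + f)*(2 + f) (U(f) = 15*((1 + f)*(2 + f)) = 15*(1 + f)*(2 + f))
r = 2058 (r = 4310 - 1*2252 = 4310 - 2252 = 2058)
r/U(101) = 2058/(30 + 15*101² + 45*101) = 2058/(30 + 15*10201 + 4545) = 2058/(30 + 153015 + 4545) = 2058/157590 = 2058*(1/157590) = 343/26265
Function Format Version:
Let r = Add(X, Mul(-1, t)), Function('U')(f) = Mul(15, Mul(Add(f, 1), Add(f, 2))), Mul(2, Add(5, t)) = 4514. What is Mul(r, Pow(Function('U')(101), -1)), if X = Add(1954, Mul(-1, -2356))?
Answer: Rational(343, 26265) ≈ 0.013059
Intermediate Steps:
t = 2252 (t = Add(-5, Mul(Rational(1, 2), 4514)) = Add(-5, 2257) = 2252)
X = 4310 (X = Add(1954, 2356) = 4310)
Function('U')(f) = Mul(15, Add(1, f), Add(2, f)) (Function('U')(f) = Mul(15, Mul(Add(1, f), Add(2, f))) = Mul(15, Add(1, f), Add(2, f)))
r = 2058 (r = Add(4310, Mul(-1, 2252)) = Add(4310, -2252) = 2058)
Mul(r, Pow(Function('U')(101), -1)) = Mul(2058, Pow(Add(30, Mul(15, Pow(101, 2)), Mul(45, 101)), -1)) = Mul(2058, Pow(Add(30, Mul(15, 10201), 4545), -1)) = Mul(2058, Pow(Add(30, 153015, 4545), -1)) = Mul(2058, Pow(157590, -1)) = Mul(2058, Rational(1, 157590)) = Rational(343, 26265)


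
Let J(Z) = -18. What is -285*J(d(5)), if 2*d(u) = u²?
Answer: 5130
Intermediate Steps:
d(u) = u²/2
-285*J(d(5)) = -285*(-18) = 5130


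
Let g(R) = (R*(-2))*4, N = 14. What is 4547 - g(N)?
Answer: 4659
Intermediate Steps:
g(R) = -8*R (g(R) = -2*R*4 = -8*R)
4547 - g(N) = 4547 - (-8)*14 = 4547 - 1*(-112) = 4547 + 112 = 4659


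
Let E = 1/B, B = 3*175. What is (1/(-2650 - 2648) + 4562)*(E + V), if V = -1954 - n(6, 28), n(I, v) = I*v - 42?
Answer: -1055721701221/111258 ≈ -9.4889e+6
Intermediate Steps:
B = 525
n(I, v) = -42 + I*v
E = 1/525 ≈ 0.0019048
V = -2080 (V = -1954 - (-42 + 6*28) = -1954 - (-42 + 168) = -1954 - 1*126 = -1954 - 126 = -2080)
(1/(-2650 - 2648) + 4562)*(E + V) = (1/(-2650 - 2648) + 4562)*(1/525 - 2080) = (1/(-5298) + 4562)*(-1091999/525) = (-1/5298 + 4562)*(-1091999/525) = (24169475/5298)*(-1091999/525) = -1055721701221/111258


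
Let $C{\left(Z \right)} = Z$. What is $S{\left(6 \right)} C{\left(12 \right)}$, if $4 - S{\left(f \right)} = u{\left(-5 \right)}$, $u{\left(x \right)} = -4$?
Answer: $96$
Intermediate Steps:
$S{\left(f \right)} = 8$ ($S{\left(f \right)} = 4 - -4 = 4 + 4 = 8$)
$S{\left(6 \right)} C{\left(12 \right)} = 8 \cdot 12 = 96$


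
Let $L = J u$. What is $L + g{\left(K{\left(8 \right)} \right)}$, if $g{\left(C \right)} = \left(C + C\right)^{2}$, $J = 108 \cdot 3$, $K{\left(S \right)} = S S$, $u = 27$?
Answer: $25132$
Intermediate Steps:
$K{\left(S \right)} = S^{2}$
$J = 324$
$g{\left(C \right)} = 4 C^{2}$ ($g{\left(C \right)} = \left(2 C\right)^{2} = 4 C^{2}$)
$L = 8748$ ($L = 324 \cdot 27 = 8748$)
$L + g{\left(K{\left(8 \right)} \right)} = 8748 + 4 \left(8^{2}\right)^{2} = 8748 + 4 \cdot 64^{2} = 8748 + 4 \cdot 4096 = 8748 + 16384 = 25132$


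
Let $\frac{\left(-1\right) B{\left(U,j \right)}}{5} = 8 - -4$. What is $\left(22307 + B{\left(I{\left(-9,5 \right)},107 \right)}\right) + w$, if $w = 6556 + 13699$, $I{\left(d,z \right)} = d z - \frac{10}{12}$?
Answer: $42502$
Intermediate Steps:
$I{\left(d,z \right)} = - \frac{5}{6} + d z$ ($I{\left(d,z \right)} = d z - \frac{5}{6} = - \frac{5}{6} + d z$)
$B{\left(U,j \right)} = -60$ ($B{\left(U,j \right)} = - 5 \left(8 - -4\right) = - 5 \left(8 + 4\right) = \left(-5\right) 12 = -60$)
$w = 20255$
$\left(22307 + B{\left(I{\left(-9,5 \right)},107 \right)}\right) + w = \left(22307 - 60\right) + 20255 = 22247 + 20255 = 42502$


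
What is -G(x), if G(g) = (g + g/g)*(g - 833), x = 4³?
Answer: 49985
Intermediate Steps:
x = 64
G(g) = (1 + g)*(-833 + g) (G(g) = (g + 1)*(-833 + g) = (1 + g)*(-833 + g))
-G(x) = -(-833 + 64² - 832*64) = -(-833 + 4096 - 53248) = -1*(-49985) = 49985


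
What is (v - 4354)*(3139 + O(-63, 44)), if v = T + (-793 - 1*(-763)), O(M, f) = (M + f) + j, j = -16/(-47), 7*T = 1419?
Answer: -4292474464/329 ≈ -1.3047e+7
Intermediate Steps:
T = 1419/7 (T = (⅐)*1419 = 1419/7 ≈ 202.71)
j = 16/47 (j = -16*(-1/47) = 16/47 ≈ 0.34043)
O(M, f) = 16/47 + M + f (O(M, f) = (M + f) + 16/47 = 16/47 + M + f)
v = 1209/7 (v = 1419/7 + (-793 - 1*(-763)) = 1419/7 + (-793 + 763) = 1419/7 - 30 = 1209/7 ≈ 172.71)
(v - 4354)*(3139 + O(-63, 44)) = (1209/7 - 4354)*(3139 + (16/47 - 63 + 44)) = -29269*(3139 - 877/47)/7 = -29269/7*146656/47 = -4292474464/329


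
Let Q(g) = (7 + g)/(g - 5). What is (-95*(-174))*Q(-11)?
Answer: 8265/2 ≈ 4132.5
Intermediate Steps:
Q(g) = (7 + g)/(-5 + g)
(-95*(-174))*Q(-11) = (-95*(-174))*((7 - 11)/(-5 - 11)) = 16530*(-4/(-16)) = 16530*(-1/16*(-4)) = 16530*(1/4) = 8265/2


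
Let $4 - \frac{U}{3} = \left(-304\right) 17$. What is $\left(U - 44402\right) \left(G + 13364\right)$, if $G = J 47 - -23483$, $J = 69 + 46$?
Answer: $-1220491272$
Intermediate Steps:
$J = 115$
$U = 15516$ ($U = 12 - 3 \left(\left(-304\right) 17\right) = 12 - -15504 = 12 + 15504 = 15516$)
$G = 28888$ ($G = 115 \cdot 47 - -23483 = 5405 + 23483 = 28888$)
$\left(U - 44402\right) \left(G + 13364\right) = \left(15516 - 44402\right) \left(28888 + 13364\right) = \left(-28886\right) 42252 = -1220491272$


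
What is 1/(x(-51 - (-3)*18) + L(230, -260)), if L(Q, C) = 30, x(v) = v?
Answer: 1/33 ≈ 0.030303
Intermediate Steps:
1/(x(-51 - (-3)*18) + L(230, -260)) = 1/((-51 - (-3)*18) + 30) = 1/((-51 - 1*(-54)) + 30) = 1/((-51 + 54) + 30) = 1/(3 + 30) = 1/33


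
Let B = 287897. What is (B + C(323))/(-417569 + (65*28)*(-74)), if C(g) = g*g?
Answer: -130742/184083 ≈ -0.71023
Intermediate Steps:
C(g) = g**2
(B + C(323))/(-417569 + (65*28)*(-74)) = (287897 + 323**2)/(-417569 + (65*28)*(-74)) = (287897 + 104329)/(-417569 + 1820*(-74)) = 392226/(-417569 - 134680) = 392226/(-552249) = 392226*(-1/552249) = -130742/184083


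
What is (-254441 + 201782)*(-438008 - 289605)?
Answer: 38315372967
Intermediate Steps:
(-254441 + 201782)*(-438008 - 289605) = -52659*(-727613) = 38315372967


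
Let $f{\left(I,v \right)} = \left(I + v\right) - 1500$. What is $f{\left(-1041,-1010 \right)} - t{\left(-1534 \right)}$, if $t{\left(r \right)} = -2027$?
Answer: $-1524$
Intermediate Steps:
$f{\left(I,v \right)} = -1500 + I + v$
$f{\left(-1041,-1010 \right)} - t{\left(-1534 \right)} = \left(-1500 - 1041 - 1010\right) - -2027 = -3551 + 2027 = -1524$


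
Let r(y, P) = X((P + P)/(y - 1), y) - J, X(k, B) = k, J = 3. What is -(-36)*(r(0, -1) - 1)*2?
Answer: -144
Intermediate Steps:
r(y, P) = -3 + 2*P/(-1 + y) (r(y, P) = (P + P)/(y - 1) - 1*3 = (2*P)/(-1 + y) - 3 = 2*P/(-1 + y) - 3 = -3 + 2*P/(-1 + y))
-(-36)*(r(0, -1) - 1)*2 = -(-36)*((3 - 3*0 + 2*(-1))/(-1 + 0) - 1)*2 = -(-36)*((3 + 0 - 2)/(-1) - 1)*2 = -(-36)*(-1*1 - 1)*2 = -(-36)*(-1 - 1)*2 = -(-36)*(-2)*2 = -18*4*2 = -72*2 = -144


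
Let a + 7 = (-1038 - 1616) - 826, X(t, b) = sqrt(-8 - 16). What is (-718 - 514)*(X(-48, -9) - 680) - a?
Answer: 841247 - 2464*I*sqrt(6) ≈ 8.4125e+5 - 6035.5*I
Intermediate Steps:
X(t, b) = 2*I*sqrt(6) (X(t, b) = sqrt(-24) = 2*I*sqrt(6))
a = -3487 (a = -7 + ((-1038 - 1616) - 826) = -7 + (-2654 - 826) = -7 - 3480 = -3487)
(-718 - 514)*(X(-48, -9) - 680) - a = (-718 - 514)*(2*I*sqrt(6) - 680) - 1*(-3487) = -1232*(-680 + 2*I*sqrt(6)) + 3487 = (837760 - 2464*I*sqrt(6)) + 3487 = 841247 - 2464*I*sqrt(6)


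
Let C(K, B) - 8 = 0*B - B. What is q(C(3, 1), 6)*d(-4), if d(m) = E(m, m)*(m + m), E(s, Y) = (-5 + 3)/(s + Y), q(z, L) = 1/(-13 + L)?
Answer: 2/7 ≈ 0.28571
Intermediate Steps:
C(K, B) = 8 - B (C(K, B) = 8 + (0*B - B) = 8 + (0 - B) = 8 - B)
E(s, Y) = -2/(Y + s)
d(m) = -2 (d(m) = (-2/(m + m))*(m + m) = (-2*1/(2*m))*(2*m) = (-1/m)*(2*m) = -2)
q(C(3, 1), 6)*d(-4) = -2/(-13 + 6) = -2/(-7) = -1/7*(-2) = 2/7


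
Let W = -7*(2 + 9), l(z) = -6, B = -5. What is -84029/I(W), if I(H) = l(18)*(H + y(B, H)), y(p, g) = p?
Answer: -84029/492 ≈ -170.79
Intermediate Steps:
W = -77 (W = -7*11 = -77)
I(H) = 30 - 6*H (I(H) = -6*(H - 5) = -6*(-5 + H) = 30 - 6*H)
-84029/I(W) = -84029/(30 - 6*(-77)) = -84029/(30 + 462) = -84029/492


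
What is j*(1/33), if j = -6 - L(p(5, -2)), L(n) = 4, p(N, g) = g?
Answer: -10/33 ≈ -0.30303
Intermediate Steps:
j = -10 (j = -6 - 1*4 = -6 - 4 = -10)
j*(1/33) = -10/33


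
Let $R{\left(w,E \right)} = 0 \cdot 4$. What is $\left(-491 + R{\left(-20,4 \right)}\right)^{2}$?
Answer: $241081$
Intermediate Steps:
$R{\left(w,E \right)} = 0$
$\left(-491 + R{\left(-20,4 \right)}\right)^{2} = \left(-491 + 0\right)^{2} = \left(-491\right)^{2} = 241081$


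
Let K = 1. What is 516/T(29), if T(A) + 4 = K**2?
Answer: -172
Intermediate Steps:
T(A) = -3 (T(A) = -4 + 1**2 = -4 + 1 = -3)
516/T(29) = 516/(-3) = 516*(-1/3) = -172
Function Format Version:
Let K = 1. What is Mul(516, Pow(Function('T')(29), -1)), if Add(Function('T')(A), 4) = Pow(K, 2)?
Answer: -172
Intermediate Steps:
Function('T')(A) = -3 (Function('T')(A) = Add(-4, Pow(1, 2)) = Add(-4, 1) = -3)
Mul(516, Pow(Function('T')(29), -1)) = Mul(516, Pow(-3, -1)) = Mul(516, Rational(-1, 3)) = -172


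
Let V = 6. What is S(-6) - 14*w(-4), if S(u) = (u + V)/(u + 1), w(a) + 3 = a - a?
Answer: 42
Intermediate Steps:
w(a) = -3 (w(a) = -3 + (a - a) = -3 + 0 = -3)
S(u) = (6 + u)/(1 + u) (S(u) = (u + 6)/(u + 1) = (6 + u)/(1 + u))
S(-6) - 14*w(-4) = (6 - 6)/(1 - 6) - 14*(-3) = 0/(-5) + 42 = -⅕*0 + 42 = 0 + 42 = 42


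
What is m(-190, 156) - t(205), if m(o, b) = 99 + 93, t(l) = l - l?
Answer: 192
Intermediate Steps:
t(l) = 0
m(o, b) = 192
m(-190, 156) - t(205) = 192 - 1*0 = 192 + 0 = 192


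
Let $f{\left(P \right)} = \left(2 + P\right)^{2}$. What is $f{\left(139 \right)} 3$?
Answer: $59643$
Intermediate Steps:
$f{\left(139 \right)} 3 = \left(2 + 139\right)^{2} \cdot 3 = 141^{2} \cdot 3 = 19881 \cdot 3 = 59643$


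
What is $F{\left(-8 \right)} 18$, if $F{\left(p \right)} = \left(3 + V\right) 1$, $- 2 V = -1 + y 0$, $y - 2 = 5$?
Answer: $63$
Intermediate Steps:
$y = 7$ ($y = 2 + 5 = 7$)
$V = \frac{1}{2}$ ($V = - \frac{-1 + 7 \cdot 0}{2} = - \frac{-1 + 0}{2} = \left(- \frac{1}{2}\right) \left(-1\right) = \frac{1}{2} \approx 0.5$)
$F{\left(p \right)} = \frac{7}{2}$ ($F{\left(p \right)} = \left(3 + \frac{1}{2}\right) 1 = \frac{7}{2} \cdot 1 = \frac{7}{2}$)
$F{\left(-8 \right)} 18 = \frac{7}{2} \cdot 18 = 63$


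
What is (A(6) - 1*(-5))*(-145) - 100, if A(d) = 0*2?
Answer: -825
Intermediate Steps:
A(d) = 0
(A(6) - 1*(-5))*(-145) - 100 = (0 - 1*(-5))*(-145) - 100 = (0 + 5)*(-145) - 100 = 5*(-145) - 100 = -725 - 100 = -825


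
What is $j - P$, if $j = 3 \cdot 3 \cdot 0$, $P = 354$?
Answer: $-354$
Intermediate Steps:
$j = 0$ ($j = 9 \cdot 0 = 0$)
$j - P = 0 - 354 = -354$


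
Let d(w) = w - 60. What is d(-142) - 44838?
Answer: -45040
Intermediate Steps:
d(w) = -60 + w
d(-142) - 44838 = (-60 - 142) - 44838 = -202 - 44838 = -45040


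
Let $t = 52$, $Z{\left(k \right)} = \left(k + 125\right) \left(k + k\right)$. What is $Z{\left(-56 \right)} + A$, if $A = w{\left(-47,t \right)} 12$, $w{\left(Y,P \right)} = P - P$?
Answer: $-7728$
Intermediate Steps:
$Z{\left(k \right)} = 2 k \left(125 + k\right)$ ($Z{\left(k \right)} = \left(125 + k\right) 2 k = 2 k \left(125 + k\right)$)
$w{\left(Y,P \right)} = 0$
$A = 0$ ($A = 0 \cdot 12 = 0$)
$Z{\left(-56 \right)} + A = 2 \left(-56\right) \left(125 - 56\right) + 0 = 2 \left(-56\right) 69 + 0 = -7728 + 0 = -7728$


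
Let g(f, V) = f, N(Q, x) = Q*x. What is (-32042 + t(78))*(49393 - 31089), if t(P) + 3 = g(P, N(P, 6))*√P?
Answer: -586551680 + 1427712*√78 ≈ -5.7394e+8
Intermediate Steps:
t(P) = -3 + P^(3/2) (t(P) = -3 + P*√P = -3 + P^(3/2))
(-32042 + t(78))*(49393 - 31089) = (-32042 + (-3 + 78^(3/2)))*(49393 - 31089) = (-32042 + (-3 + 78*√78))*18304 = (-32045 + 78*√78)*18304 = -586551680 + 1427712*√78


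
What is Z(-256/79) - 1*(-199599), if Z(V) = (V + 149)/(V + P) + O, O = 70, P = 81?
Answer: 1226578182/6143 ≈ 1.9967e+5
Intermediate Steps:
Z(V) = 70 + (149 + V)/(81 + V) (Z(V) = (V + 149)/(V + 81) + 70 = (149 + V)/(81 + V) + 70 = 70 + (149 + V)/(81 + V))
Z(-256/79) - 1*(-199599) = (5819 + 71*(-256/79))/(81 - 256/79) - 1*(-199599) = (5819 + 71*(-256*1/79))/(81 - 256*1/79) + 199599 = (5819 + 71*(-256/79))/(81 - 256/79) + 199599 = (5819 - 18176/79)/(6143/79) + 199599 = (79/6143)*(441525/79) + 199599 = 441525/6143 + 199599 = 1226578182/6143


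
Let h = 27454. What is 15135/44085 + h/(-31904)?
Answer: -24248085/46882928 ≈ -0.51721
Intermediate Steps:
15135/44085 + h/(-31904) = 15135/44085 + 27454/(-31904) = 15135*(1/44085) + 27454*(-1/31904) = 1009/2939 - 13727/15952 = -24248085/46882928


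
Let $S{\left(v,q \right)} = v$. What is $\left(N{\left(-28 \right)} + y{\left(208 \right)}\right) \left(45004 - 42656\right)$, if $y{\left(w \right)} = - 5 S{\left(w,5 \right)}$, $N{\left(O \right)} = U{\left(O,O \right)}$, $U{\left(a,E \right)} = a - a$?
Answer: $-2441920$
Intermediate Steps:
$U{\left(a,E \right)} = 0$
$N{\left(O \right)} = 0$
$y{\left(w \right)} = - 5 w$
$\left(N{\left(-28 \right)} + y{\left(208 \right)}\right) \left(45004 - 42656\right) = \left(0 - 1040\right) \left(45004 - 42656\right) = \left(0 - 1040\right) 2348 = \left(-1040\right) 2348 = -2441920$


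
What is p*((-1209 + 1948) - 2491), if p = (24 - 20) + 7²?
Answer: -92856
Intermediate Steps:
p = 53 (p = 4 + 49 = 53)
p*((-1209 + 1948) - 2491) = 53*((-1209 + 1948) - 2491) = 53*(739 - 2491) = 53*(-1752) = -92856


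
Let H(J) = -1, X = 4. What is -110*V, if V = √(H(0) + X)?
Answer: -110*√3 ≈ -190.53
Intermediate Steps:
V = √3 (V = √(-1 + 4) = √3 ≈ 1.7320)
-110*V = -110*√3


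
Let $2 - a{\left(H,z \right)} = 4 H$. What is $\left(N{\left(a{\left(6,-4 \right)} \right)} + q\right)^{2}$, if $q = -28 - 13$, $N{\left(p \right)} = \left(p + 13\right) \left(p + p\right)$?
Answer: $126025$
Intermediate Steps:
$a{\left(H,z \right)} = 2 - 4 H$
$N{\left(p \right)} = 2 p \left(13 + p\right)$ ($N{\left(p \right)} = \left(13 + p\right) 2 p = 2 p \left(13 + p\right)$)
$q = -41$ ($q = -28 - 13 = -41$)
$\left(N{\left(a{\left(6,-4 \right)} \right)} + q\right)^{2} = \left(2 \left(2 - 24\right) \left(13 + \left(2 - 24\right)\right) - 41\right)^{2} = \left(2 \left(-22\right) \left(13 - 22\right) - 41\right)^{2} = \left(2 \left(-22\right) \left(-9\right) - 41\right)^{2} = \left(396 - 41\right)^{2} = 355^{2} = 126025$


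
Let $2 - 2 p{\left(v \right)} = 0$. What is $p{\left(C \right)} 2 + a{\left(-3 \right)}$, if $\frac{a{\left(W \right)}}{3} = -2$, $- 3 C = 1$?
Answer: $-4$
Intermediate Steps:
$C = - \frac{1}{3}$ ($C = \left(- \frac{1}{3}\right) 1 = - \frac{1}{3} \approx -0.33333$)
$p{\left(v \right)} = 1$ ($p{\left(v \right)} = 1 - 0 = 1 + 0 = 1$)
$a{\left(W \right)} = -6$ ($a{\left(W \right)} = 3 \left(-2\right) = -6$)
$p{\left(C \right)} 2 + a{\left(-3 \right)} = 1 \cdot 2 - 6 = 2 - 6 = -4$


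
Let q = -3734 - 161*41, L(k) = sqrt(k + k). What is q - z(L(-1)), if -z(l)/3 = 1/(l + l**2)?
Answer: (10335*I - 20673*sqrt(2)/2)/(sqrt(2) - I) ≈ -10336.0 - 0.70711*I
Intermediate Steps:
L(k) = sqrt(2)*sqrt(k) (L(k) = sqrt(2*k) = sqrt(2)*sqrt(k))
q = -10335 (q = -3734 - 1*6601 = -3734 - 6601 = -10335)
z(l) = -3/(l + l**2)
q - z(L(-1)) = -10335 - (-3)/((sqrt(2)*sqrt(-1))*(1 + sqrt(2)*sqrt(-1))) = -10335 - (-3)/((sqrt(2)*I)*(1 + sqrt(2)*I)) = -10335 - (-3)/((I*sqrt(2))*(1 + I*sqrt(2))) = -10335 - (-3)*(-I*sqrt(2)/2)/(1 + I*sqrt(2)) = -10335 - 3*I*sqrt(2)/(2*(1 + I*sqrt(2)))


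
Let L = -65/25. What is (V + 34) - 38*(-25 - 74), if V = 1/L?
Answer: 49343/13 ≈ 3795.6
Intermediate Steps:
L = -13/5 (L = -65*1/25 = -13/5 ≈ -2.6000)
V = -5/13 (V = 1/(-13/5) = -5/13 ≈ -0.38462)
(V + 34) - 38*(-25 - 74) = (-5/13 + 34) - 38*(-25 - 74) = 437/13 - 38*(-99) = 437/13 + 3762 = 49343/13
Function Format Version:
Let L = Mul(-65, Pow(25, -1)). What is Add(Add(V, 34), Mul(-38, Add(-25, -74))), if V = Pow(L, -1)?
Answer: Rational(49343, 13) ≈ 3795.6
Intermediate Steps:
L = Rational(-13, 5) (L = Mul(-65, Rational(1, 25)) = Rational(-13, 5) ≈ -2.6000)
V = Rational(-5, 13) (V = Pow(Rational(-13, 5), -1) = Rational(-5, 13) ≈ -0.38462)
Add(Add(V, 34), Mul(-38, Add(-25, -74))) = Add(Add(Rational(-5, 13), 34), Mul(-38, Add(-25, -74))) = Add(Rational(437, 13), Mul(-38, -99)) = Add(Rational(437, 13), 3762) = Rational(49343, 13)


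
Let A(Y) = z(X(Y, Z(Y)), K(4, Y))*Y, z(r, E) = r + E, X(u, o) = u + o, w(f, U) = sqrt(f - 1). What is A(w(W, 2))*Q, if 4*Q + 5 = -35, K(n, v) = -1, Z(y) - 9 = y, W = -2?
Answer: 60 - 80*I*sqrt(3) ≈ 60.0 - 138.56*I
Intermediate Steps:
Z(y) = 9 + y
w(f, U) = sqrt(-1 + f)
Q = -10 (Q = -5/4 + (1/4)*(-35) = -5/4 - 35/4 = -10)
X(u, o) = o + u
z(r, E) = E + r
A(Y) = Y*(8 + 2*Y) (A(Y) = (-1 + ((9 + Y) + Y))*Y = (-1 + (9 + 2*Y))*Y = (8 + 2*Y)*Y = Y*(8 + 2*Y))
A(w(W, 2))*Q = (2*sqrt(-1 - 2)*(4 + sqrt(-1 - 2)))*(-10) = (2*sqrt(-3)*(4 + sqrt(-3)))*(-10) = (2*(I*sqrt(3))*(4 + I*sqrt(3)))*(-10) = (2*I*sqrt(3)*(4 + I*sqrt(3)))*(-10) = -20*I*sqrt(3)*(4 + I*sqrt(3))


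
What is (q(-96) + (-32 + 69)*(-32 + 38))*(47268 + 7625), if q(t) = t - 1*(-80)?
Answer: 11307958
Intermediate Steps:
q(t) = 80 + t (q(t) = t + 80 = 80 + t)
(q(-96) + (-32 + 69)*(-32 + 38))*(47268 + 7625) = ((80 - 96) + (-32 + 69)*(-32 + 38))*(47268 + 7625) = (-16 + 37*6)*54893 = (-16 + 222)*54893 = 206*54893 = 11307958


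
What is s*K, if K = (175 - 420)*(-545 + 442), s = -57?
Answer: -1438395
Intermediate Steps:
K = 25235 (K = -245*(-103) = 25235)
s*K = -57*25235 = -1438395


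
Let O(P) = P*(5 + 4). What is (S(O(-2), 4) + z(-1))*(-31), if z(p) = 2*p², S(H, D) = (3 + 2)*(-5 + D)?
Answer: 93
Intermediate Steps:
O(P) = 9*P (O(P) = P*9 = 9*P)
S(H, D) = -25 + 5*D (S(H, D) = 5*(-5 + D) = -25 + 5*D)
(S(O(-2), 4) + z(-1))*(-31) = ((-25 + 5*4) + 2*(-1)²)*(-31) = ((-25 + 20) + 2*1)*(-31) = (-5 + 2)*(-31) = -3*(-31) = 93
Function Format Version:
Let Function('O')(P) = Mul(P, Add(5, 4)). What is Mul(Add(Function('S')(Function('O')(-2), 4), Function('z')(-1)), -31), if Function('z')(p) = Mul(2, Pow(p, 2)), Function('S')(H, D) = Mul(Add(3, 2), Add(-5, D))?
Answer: 93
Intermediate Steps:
Function('O')(P) = Mul(9, P) (Function('O')(P) = Mul(P, 9) = Mul(9, P))
Function('S')(H, D) = Add(-25, Mul(5, D)) (Function('S')(H, D) = Mul(5, Add(-5, D)) = Add(-25, Mul(5, D)))
Mul(Add(Function('S')(Function('O')(-2), 4), Function('z')(-1)), -31) = Mul(Add(Add(-25, Mul(5, 4)), Mul(2, Pow(-1, 2))), -31) = Mul(Add(Add(-25, 20), Mul(2, 1)), -31) = Mul(Add(-5, 2), -31) = Mul(-3, -31) = 93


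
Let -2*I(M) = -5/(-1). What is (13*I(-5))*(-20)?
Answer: 650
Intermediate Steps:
I(M) = -5/2 (I(M) = -(-5)/(2*(-1)) = -(-5)*(-1)/2 = -½*5 = -5/2)
(13*I(-5))*(-20) = (13*(-5/2))*(-20) = -65/2*(-20) = 650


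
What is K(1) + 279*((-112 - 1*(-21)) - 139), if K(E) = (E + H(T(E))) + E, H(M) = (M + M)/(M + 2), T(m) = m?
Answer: -192502/3 ≈ -64167.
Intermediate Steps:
H(M) = 2*M/(2 + M) (H(M) = (2*M)/(2 + M) = 2*M/(2 + M))
K(E) = 2*E + 2*E/(2 + E) (K(E) = (E + 2*E/(2 + E)) + E = 2*E + 2*E/(2 + E))
K(1) + 279*((-112 - 1*(-21)) - 139) = 2*1*(3 + 1)/(2 + 1) + 279*((-112 - 1*(-21)) - 139) = 2*1*4/3 + 279*((-112 + 21) - 139) = 2*1*(1/3)*4 + 279*(-91 - 139) = 8/3 + 279*(-230) = 8/3 - 64170 = -192502/3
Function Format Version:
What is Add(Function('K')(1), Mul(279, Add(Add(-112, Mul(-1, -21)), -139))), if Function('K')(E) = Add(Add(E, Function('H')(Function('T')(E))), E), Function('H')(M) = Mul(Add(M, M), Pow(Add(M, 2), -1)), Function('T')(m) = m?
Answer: Rational(-192502, 3) ≈ -64167.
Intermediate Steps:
Function('H')(M) = Mul(2, M, Pow(Add(2, M), -1)) (Function('H')(M) = Mul(Mul(2, M), Pow(Add(2, M), -1)) = Mul(2, M, Pow(Add(2, M), -1)))
Function('K')(E) = Add(Mul(2, E), Mul(2, E, Pow(Add(2, E), -1))) (Function('K')(E) = Add(Add(E, Mul(2, E, Pow(Add(2, E), -1))), E) = Add(Mul(2, E), Mul(2, E, Pow(Add(2, E), -1))))
Add(Function('K')(1), Mul(279, Add(Add(-112, Mul(-1, -21)), -139))) = Add(Mul(2, 1, Pow(Add(2, 1), -1), Add(3, 1)), Mul(279, Add(Add(-112, Mul(-1, -21)), -139))) = Add(Mul(2, 1, Pow(3, -1), 4), Mul(279, Add(Add(-112, 21), -139))) = Add(Mul(2, 1, Rational(1, 3), 4), Mul(279, Add(-91, -139))) = Add(Rational(8, 3), Mul(279, -230)) = Add(Rational(8, 3), -64170) = Rational(-192502, 3)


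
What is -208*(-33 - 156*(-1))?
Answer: -25584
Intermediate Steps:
-208*(-33 - 156*(-1)) = -208*(-33 - 6*(-26)) = -208*(-33 + 156) = -208*123 = -25584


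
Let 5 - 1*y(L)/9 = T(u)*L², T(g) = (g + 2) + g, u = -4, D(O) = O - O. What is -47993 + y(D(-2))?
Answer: -47948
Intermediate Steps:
D(O) = 0
T(g) = 2 + 2*g (T(g) = (2 + g) + g = 2 + 2*g)
y(L) = 45 + 54*L² (y(L) = 45 - 9*(2 + 2*(-4))*L² = 45 - 9*(2 - 8)*L² = 45 - (-54)*L² = 45 + 54*L²)
-47993 + y(D(-2)) = -47993 + (45 + 54*0²) = -47993 + (45 + 54*0) = -47993 + (45 + 0) = -47993 + 45 = -47948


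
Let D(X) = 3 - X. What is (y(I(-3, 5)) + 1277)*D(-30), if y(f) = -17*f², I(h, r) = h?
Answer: 37092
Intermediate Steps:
(y(I(-3, 5)) + 1277)*D(-30) = (-17*(-3)² + 1277)*(3 - 1*(-30)) = (-17*9 + 1277)*(3 + 30) = (-153 + 1277)*33 = 1124*33 = 37092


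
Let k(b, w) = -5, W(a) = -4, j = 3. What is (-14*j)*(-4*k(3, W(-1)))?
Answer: -840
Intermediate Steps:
(-14*j)*(-4*k(3, W(-1))) = (-14*3)*(-4*(-5)) = -42*20 = -840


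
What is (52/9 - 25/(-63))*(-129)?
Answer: -16727/21 ≈ -796.52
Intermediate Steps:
(52/9 - 25/(-63))*(-129) = (52*(⅑) - 25*(-1/63))*(-129) = (52/9 + 25/63)*(-129) = (389/63)*(-129) = -16727/21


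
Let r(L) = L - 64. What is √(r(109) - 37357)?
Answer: 8*I*√583 ≈ 193.16*I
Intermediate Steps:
r(L) = -64 + L
√(r(109) - 37357) = √((-64 + 109) - 37357) = √(45 - 37357) = √(-37312) = 8*I*√583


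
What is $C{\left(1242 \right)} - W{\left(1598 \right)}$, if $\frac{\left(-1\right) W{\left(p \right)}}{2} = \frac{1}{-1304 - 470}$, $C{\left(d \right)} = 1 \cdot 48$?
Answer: $\frac{42575}{887} \approx 47.999$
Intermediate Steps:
$C{\left(d \right)} = 48$
$W{\left(p \right)} = \frac{1}{887}$ ($W{\left(p \right)} = - \frac{2}{-1304 - 470} = - \frac{2}{-1774} = \left(-2\right) \left(- \frac{1}{1774}\right) = \frac{1}{887}$)
$C{\left(1242 \right)} - W{\left(1598 \right)} = 48 - \frac{1}{887} = \frac{42575}{887}$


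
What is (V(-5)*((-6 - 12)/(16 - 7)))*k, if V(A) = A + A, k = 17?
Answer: 340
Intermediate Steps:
V(A) = 2*A
(V(-5)*((-6 - 12)/(16 - 7)))*k = ((2*(-5))*((-6 - 12)/(16 - 7)))*17 = -(-180)/9*17 = -10*(-2)*17 = 20*17 = 340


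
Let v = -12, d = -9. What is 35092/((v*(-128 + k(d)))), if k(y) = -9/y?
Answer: 8773/381 ≈ 23.026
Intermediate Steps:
35092/((v*(-128 + k(d)))) = 35092/((-12*(-128 - 9/(-9)))) = 35092/((-12*(-128 - 9*(-⅑)))) = 35092/((-12*(-128 + 1))) = 35092/((-12*(-127))) = 35092/1524 = 35092*(1/1524) = 8773/381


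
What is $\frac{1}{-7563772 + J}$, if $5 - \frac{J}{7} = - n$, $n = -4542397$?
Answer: $- \frac{1}{39360516} \approx -2.5406 \cdot 10^{-8}$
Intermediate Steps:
$J = -31796744$ ($J = 35 - 7 \left(\left(-1\right) \left(-4542397\right)\right) = 35 - 31796779 = -31796744$)
$\frac{1}{-7563772 + J} = \frac{1}{-7563772 - 31796744} = \frac{1}{-39360516} = - \frac{1}{39360516}$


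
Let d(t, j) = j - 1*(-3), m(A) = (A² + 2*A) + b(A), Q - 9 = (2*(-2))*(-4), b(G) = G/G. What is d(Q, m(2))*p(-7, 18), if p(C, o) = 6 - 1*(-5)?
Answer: 132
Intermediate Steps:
b(G) = 1
Q = 25 (Q = 9 + (2*(-2))*(-4) = 9 - 4*(-4) = 9 + 16 = 25)
p(C, o) = 11 (p(C, o) = 6 + 5 = 11)
m(A) = 1 + A² + 2*A (m(A) = (A² + 2*A) + 1 = 1 + A² + 2*A)
d(t, j) = 3 + j (d(t, j) = j + 3 = 3 + j)
d(Q, m(2))*p(-7, 18) = (3 + (1 + 2² + 2*2))*11 = (3 + (1 + 4 + 4))*11 = (3 + 9)*11 = 12*11 = 132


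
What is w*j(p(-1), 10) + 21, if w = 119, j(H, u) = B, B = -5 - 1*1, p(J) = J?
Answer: -693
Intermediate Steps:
B = -6 (B = -5 - 1 = -6)
j(H, u) = -6
w*j(p(-1), 10) + 21 = 119*(-6) + 21 = -714 + 21 = -693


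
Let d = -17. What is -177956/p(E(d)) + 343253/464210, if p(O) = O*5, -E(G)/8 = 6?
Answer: 2067283387/2785260 ≈ 742.22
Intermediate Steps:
E(G) = -48 (E(G) = -8*6 = -48)
p(O) = 5*O
-177956/p(E(d)) + 343253/464210 = -177956/(5*(-48)) + 343253/464210 = -177956/(-240) + 343253*(1/464210) = -177956*(-1/240) + 343253/464210 = 44489/60 + 343253/464210 = 2067283387/2785260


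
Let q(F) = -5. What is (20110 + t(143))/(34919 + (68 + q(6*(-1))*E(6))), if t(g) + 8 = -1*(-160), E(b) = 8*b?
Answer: 20262/34747 ≈ 0.58313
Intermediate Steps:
t(g) = 152 (t(g) = -8 - 1*(-160) = -8 + 160 = 152)
(20110 + t(143))/(34919 + (68 + q(6*(-1))*E(6))) = (20110 + 152)/(34919 + (68 - 40*6)) = 20262/(34919 + (68 - 5*48)) = 20262/(34919 + (68 - 240)) = 20262/(34919 - 172) = 20262/34747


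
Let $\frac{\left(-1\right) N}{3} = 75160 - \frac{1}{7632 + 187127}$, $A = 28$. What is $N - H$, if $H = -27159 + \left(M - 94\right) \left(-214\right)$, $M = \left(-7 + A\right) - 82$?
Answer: $- \frac{45084955666}{194759} \approx -2.3149 \cdot 10^{5}$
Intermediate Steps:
$M = -61$ ($M = \left(-7 + 28\right) - 82 = 21 - 82 = -61$)
$N = - \frac{43914259317}{194759}$ ($N = - 3 \left(75160 - \frac{1}{7632 + 187127}\right) = - 3 \left(75160 - \frac{1}{194759}\right) = \left(-3\right) \frac{14638086439}{194759} = - \frac{43914259317}{194759} \approx -2.2548 \cdot 10^{5}$)
$H = 6011$ ($H = -27159 + \left(-61 - 94\right) \left(-214\right) = -27159 - -33170 = -27159 + 33170 = 6011$)
$N - H = - \frac{43914259317}{194759} - 6011 = - \frac{45084955666}{194759}$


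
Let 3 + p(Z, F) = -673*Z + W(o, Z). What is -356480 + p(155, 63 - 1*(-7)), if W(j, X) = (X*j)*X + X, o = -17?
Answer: -869068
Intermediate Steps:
W(j, X) = X + j*X**2 (W(j, X) = j*X**2 + X = X + j*X**2)
p(Z, F) = -3 - 673*Z + Z*(1 - 17*Z) (p(Z, F) = -3 + (-673*Z + Z*(1 + Z*(-17))) = -3 + (-673*Z + Z*(1 - 17*Z)) = -3 - 673*Z + Z*(1 - 17*Z))
-356480 + p(155, 63 - 1*(-7)) = -356480 + (-3 - 673*155 - 1*155*(-1 + 17*155)) = -356480 + (-3 - 104315 - 1*155*(-1 + 2635)) = -356480 + (-3 - 104315 - 1*155*2634) = -356480 + (-3 - 104315 - 408270) = -356480 - 512588 = -869068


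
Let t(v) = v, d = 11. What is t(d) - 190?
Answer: -179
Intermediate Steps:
t(d) - 190 = 11 - 190 = -179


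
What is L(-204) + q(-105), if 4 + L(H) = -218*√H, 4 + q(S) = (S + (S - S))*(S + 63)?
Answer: 4402 - 436*I*√51 ≈ 4402.0 - 3113.7*I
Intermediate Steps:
q(S) = -4 + S*(63 + S) (q(S) = -4 + (S + (S - S))*(S + 63) = -4 + (S + 0)*(63 + S) = -4 + S*(63 + S))
L(H) = -4 - 218*√H
L(-204) + q(-105) = (-4 - 436*I*√51) + (-4 + (-105)² + 63*(-105)) = (-4 - 436*I*√51) + (-4 + 11025 - 6615) = (-4 - 436*I*√51) + 4406 = 4402 - 436*I*√51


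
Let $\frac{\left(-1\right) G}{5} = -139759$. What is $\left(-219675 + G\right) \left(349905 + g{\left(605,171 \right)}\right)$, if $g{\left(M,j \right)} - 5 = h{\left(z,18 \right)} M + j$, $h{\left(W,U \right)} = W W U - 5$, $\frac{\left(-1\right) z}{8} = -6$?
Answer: $12187670577920$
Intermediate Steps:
$z = 48$ ($z = \left(-8\right) \left(-6\right) = 48$)
$G = 698795$ ($G = \left(-5\right) \left(-139759\right) = 698795$)
$h{\left(W,U \right)} = -5 + U W^{2}$ ($h{\left(W,U \right)} = W^{2} U - 5 = U W^{2} - 5 = -5 + U W^{2}$)
$g{\left(M,j \right)} = 5 + j + 41467 M$ ($g{\left(M,j \right)} = 5 + \left(\left(-5 + 18 \cdot 48^{2}\right) M + j\right) = 5 + \left(\left(-5 + 18 \cdot 2304\right) M + j\right) = 5 + \left(\left(-5 + 41472\right) M + j\right) = 5 + \left(41467 M + j\right) = 5 + \left(j + 41467 M\right) = 5 + j + 41467 M$)
$\left(-219675 + G\right) \left(349905 + g{\left(605,171 \right)}\right) = \left(-219675 + 698795\right) \left(349905 + \left(5 + 171 + 41467 \cdot 605\right)\right) = 479120 \left(349905 + \left(5 + 171 + 25087535\right)\right) = 479120 \left(349905 + 25087711\right) = 479120 \cdot 25437616 = 12187670577920$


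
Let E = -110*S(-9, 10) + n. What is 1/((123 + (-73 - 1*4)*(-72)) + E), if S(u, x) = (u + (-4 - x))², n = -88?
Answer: -1/52611 ≈ -1.9007e-5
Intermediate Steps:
S(u, x) = (-4 + u - x)²
E = -58278 (E = -110*(4 + 10 - 1*(-9))² - 88 = -110*(4 + 10 + 9)² - 88 = -110*23² - 88 = -110*529 - 88 = -58190 - 88 = -58278)
1/((123 + (-73 - 1*4)*(-72)) + E) = 1/((123 + (-73 - 1*4)*(-72)) - 58278) = 1/((123 + (-73 - 4)*(-72)) - 58278) = 1/((123 - 77*(-72)) - 58278) = 1/((123 + 5544) - 58278) = 1/(5667 - 58278) = 1/(-52611) = -1/52611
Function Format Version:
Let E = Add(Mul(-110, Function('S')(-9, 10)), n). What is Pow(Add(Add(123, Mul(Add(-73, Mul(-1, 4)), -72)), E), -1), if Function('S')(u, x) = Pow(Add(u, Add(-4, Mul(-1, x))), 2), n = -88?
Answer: Rational(-1, 52611) ≈ -1.9007e-5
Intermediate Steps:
Function('S')(u, x) = Pow(Add(-4, u, Mul(-1, x)), 2)
E = -58278 (E = Add(Mul(-110, Pow(Add(4, 10, Mul(-1, -9)), 2)), -88) = Add(Mul(-110, Pow(Add(4, 10, 9), 2)), -88) = Add(Mul(-110, Pow(23, 2)), -88) = Add(Mul(-110, 529), -88) = Add(-58190, -88) = -58278)
Pow(Add(Add(123, Mul(Add(-73, Mul(-1, 4)), -72)), E), -1) = Pow(Add(Add(123, Mul(Add(-73, Mul(-1, 4)), -72)), -58278), -1) = Pow(Add(Add(123, Mul(Add(-73, -4), -72)), -58278), -1) = Pow(Add(Add(123, Mul(-77, -72)), -58278), -1) = Pow(Add(Add(123, 5544), -58278), -1) = Pow(Add(5667, -58278), -1) = Pow(-52611, -1) = Rational(-1, 52611)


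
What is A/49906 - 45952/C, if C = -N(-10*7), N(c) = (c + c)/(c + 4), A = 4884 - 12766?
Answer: 18919426289/873355 ≈ 21663.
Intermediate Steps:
A = -7882
N(c) = 2*c/(4 + c) (N(c) = (2*c)/(4 + c) = 2*c/(4 + c))
C = -70/33 (C = -2*(-10*7)/(4 - 10*7) = -2*(-70)/(4 - 70) = -2*(-70)/(-66) = -2*(-70)*(-1)/66 = -1*70/33 = -70/33 ≈ -2.1212)
A/49906 - 45952/C = -7882/49906 - 45952/(-70/33) = -7882*1/49906 - 45952*(-33/70) = -3941/24953 + 758208/35 = 18919426289/873355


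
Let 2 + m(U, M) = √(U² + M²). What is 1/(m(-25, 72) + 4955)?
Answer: 4953/24526400 - √5809/24526400 ≈ 0.00019884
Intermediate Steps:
m(U, M) = -2 + √(M² + U²) (m(U, M) = -2 + √(U² + M²) = -2 + √(M² + U²))
1/(m(-25, 72) + 4955) = 1/((-2 + √(72² + (-25)²)) + 4955) = 1/((-2 + √(5184 + 625)) + 4955) = 1/((-2 + √5809) + 4955) = 1/(4953 + √5809)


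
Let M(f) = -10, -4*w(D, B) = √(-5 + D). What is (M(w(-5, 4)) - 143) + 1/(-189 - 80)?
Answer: -41158/269 ≈ -153.00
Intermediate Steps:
w(D, B) = -√(-5 + D)/4
(M(w(-5, 4)) - 143) + 1/(-189 - 80) = (-10 - 143) + 1/(-189 - 80) = -153 + 1/(-269) = -153 - 1/269 = -41158/269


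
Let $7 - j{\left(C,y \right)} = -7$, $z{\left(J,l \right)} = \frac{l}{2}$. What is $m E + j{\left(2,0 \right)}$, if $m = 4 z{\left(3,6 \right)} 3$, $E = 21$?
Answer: $770$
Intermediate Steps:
$z{\left(J,l \right)} = \frac{l}{2}$ ($z{\left(J,l \right)} = l \frac{1}{2} = \frac{l}{2}$)
$j{\left(C,y \right)} = 14$ ($j{\left(C,y \right)} = 7 - -7 = 7 + 7 = 14$)
$m = 36$ ($m = 4 \cdot \frac{1}{2} \cdot 6 \cdot 3 = 4 \cdot 3 \cdot 3 = 12 \cdot 3 = 36$)
$m E + j{\left(2,0 \right)} = 36 \cdot 21 + 14 = 756 + 14 = 770$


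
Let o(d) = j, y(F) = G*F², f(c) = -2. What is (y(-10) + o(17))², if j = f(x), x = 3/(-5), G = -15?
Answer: 2256004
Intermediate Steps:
x = -⅗ (x = 3*(-⅕) = -⅗ ≈ -0.60000)
j = -2
y(F) = -15*F²
o(d) = -2
(y(-10) + o(17))² = (-15*(-10)² - 2)² = (-15*100 - 2)² = (-1500 - 2)² = (-1502)² = 2256004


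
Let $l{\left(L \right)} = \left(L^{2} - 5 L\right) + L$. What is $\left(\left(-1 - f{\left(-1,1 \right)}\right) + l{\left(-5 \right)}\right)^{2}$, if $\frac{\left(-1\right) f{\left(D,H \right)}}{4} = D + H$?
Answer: $1936$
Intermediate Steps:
$f{\left(D,H \right)} = - 4 D - 4 H$ ($f{\left(D,H \right)} = - 4 \left(D + H\right) = - 4 D - 4 H$)
$l{\left(L \right)} = L^{2} - 4 L$
$\left(\left(-1 - f{\left(-1,1 \right)}\right) + l{\left(-5 \right)}\right)^{2} = \left(\left(-1 - \left(\left(-4\right) \left(-1\right) - 4\right)\right) - 5 \left(-4 - 5\right)\right)^{2} = \left(\left(-1 - \left(4 - 4\right)\right) - -45\right)^{2} = \left(\left(-1 - 0\right) + 45\right)^{2} = \left(\left(-1 + 0\right) + 45\right)^{2} = \left(-1 + 45\right)^{2} = 44^{2} = 1936$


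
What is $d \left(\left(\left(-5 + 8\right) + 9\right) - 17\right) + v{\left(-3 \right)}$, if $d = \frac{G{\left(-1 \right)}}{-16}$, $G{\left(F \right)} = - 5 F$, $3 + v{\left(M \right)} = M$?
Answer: $- \frac{71}{16} \approx -4.4375$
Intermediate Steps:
$v{\left(M \right)} = -3 + M$
$d = - \frac{5}{16}$ ($d = \frac{\left(-5\right) \left(-1\right)}{-16} = 5 \left(- \frac{1}{16}\right) = - \frac{5}{16} \approx -0.3125$)
$d \left(\left(\left(-5 + 8\right) + 9\right) - 17\right) + v{\left(-3 \right)} = - \frac{5 \left(\left(\left(-5 + 8\right) + 9\right) - 17\right)}{16} - 6 = - \frac{5 \left(\left(3 + 9\right) - 17\right)}{16} - 6 = - \frac{5 \left(12 - 17\right)}{16} - 6 = \left(- \frac{5}{16}\right) \left(-5\right) - 6 = \frac{25}{16} - 6 = - \frac{71}{16}$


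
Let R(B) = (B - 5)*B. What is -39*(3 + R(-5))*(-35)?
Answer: 72345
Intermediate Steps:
R(B) = B*(-5 + B) (R(B) = (-5 + B)*B = B*(-5 + B))
-39*(3 + R(-5))*(-35) = -39*(3 - 5*(-5 - 5))*(-35) = -39*(3 - 5*(-10))*(-35) = -39*(3 + 50)*(-35) = -39*53*(-35) = -13*159*(-35) = -2067*(-35) = 72345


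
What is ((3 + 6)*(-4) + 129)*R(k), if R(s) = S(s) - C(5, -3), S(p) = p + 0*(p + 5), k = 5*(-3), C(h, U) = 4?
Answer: -1767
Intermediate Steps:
k = -15
S(p) = p (S(p) = p + 0*(5 + p) = p + 0 = p)
R(s) = -4 + s (R(s) = s - 1*4 = s - 4 = -4 + s)
((3 + 6)*(-4) + 129)*R(k) = ((3 + 6)*(-4) + 129)*(-4 - 15) = (9*(-4) + 129)*(-19) = (-36 + 129)*(-19) = 93*(-19) = -1767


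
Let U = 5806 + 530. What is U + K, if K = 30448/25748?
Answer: 40792444/6437 ≈ 6337.2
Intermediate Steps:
K = 7612/6437 (K = 30448*(1/25748) = 7612/6437 ≈ 1.1825)
U = 6336
U + K = 6336 + 7612/6437 = 40792444/6437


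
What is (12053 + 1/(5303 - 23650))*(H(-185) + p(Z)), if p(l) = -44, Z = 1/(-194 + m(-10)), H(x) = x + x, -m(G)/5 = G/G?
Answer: -91550465460/18347 ≈ -4.9899e+6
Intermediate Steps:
m(G) = -5 (m(G) = -5*G/G = -5*1 = -5)
H(x) = 2*x
Z = -1/199 (Z = 1/(-194 - 5) = 1/(-199) = -1/199 ≈ -0.0050251)
(12053 + 1/(5303 - 23650))*(H(-185) + p(Z)) = (12053 + 1/(5303 - 23650))*(2*(-185) - 44) = (12053 + 1/(-18347))*(-370 - 44) = (12053 - 1/18347)*(-414) = (221136390/18347)*(-414) = -91550465460/18347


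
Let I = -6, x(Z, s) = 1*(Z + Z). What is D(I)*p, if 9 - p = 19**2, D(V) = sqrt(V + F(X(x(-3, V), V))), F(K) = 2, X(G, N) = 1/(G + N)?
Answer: -704*I ≈ -704.0*I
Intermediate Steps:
x(Z, s) = 2*Z (x(Z, s) = 1*(2*Z) = 2*Z)
D(V) = sqrt(2 + V) (D(V) = sqrt(V + 2) = sqrt(2 + V))
p = -352 (p = 9 - 1*19**2 = 9 - 1*361 = 9 - 361 = -352)
D(I)*p = sqrt(2 - 6)*(-352) = sqrt(-4)*(-352) = (2*I)*(-352) = -704*I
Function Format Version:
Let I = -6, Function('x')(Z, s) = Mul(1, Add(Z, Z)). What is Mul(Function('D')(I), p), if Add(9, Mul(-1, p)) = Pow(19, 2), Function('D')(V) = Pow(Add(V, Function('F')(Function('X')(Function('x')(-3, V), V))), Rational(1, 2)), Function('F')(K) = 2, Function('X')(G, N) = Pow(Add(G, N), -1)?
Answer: Mul(-704, I) ≈ Mul(-704.00, I)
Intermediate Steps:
Function('x')(Z, s) = Mul(2, Z) (Function('x')(Z, s) = Mul(1, Mul(2, Z)) = Mul(2, Z))
Function('D')(V) = Pow(Add(2, V), Rational(1, 2)) (Function('D')(V) = Pow(Add(V, 2), Rational(1, 2)) = Pow(Add(2, V), Rational(1, 2)))
p = -352 (p = Add(9, Mul(-1, Pow(19, 2))) = Add(9, Mul(-1, 361)) = Add(9, -361) = -352)
Mul(Function('D')(I), p) = Mul(Pow(Add(2, -6), Rational(1, 2)), -352) = Mul(Pow(-4, Rational(1, 2)), -352) = Mul(Mul(2, I), -352) = Mul(-704, I)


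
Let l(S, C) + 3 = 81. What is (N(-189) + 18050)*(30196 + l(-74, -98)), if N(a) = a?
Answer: 540723914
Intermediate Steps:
l(S, C) = 78 (l(S, C) = -3 + 81 = 78)
(N(-189) + 18050)*(30196 + l(-74, -98)) = (-189 + 18050)*(30196 + 78) = 17861*30274 = 540723914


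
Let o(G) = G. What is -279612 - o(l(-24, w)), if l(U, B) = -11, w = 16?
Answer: -279601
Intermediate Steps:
-279612 - o(l(-24, w)) = -279612 - 1*(-11) = -279612 + 11 = -279601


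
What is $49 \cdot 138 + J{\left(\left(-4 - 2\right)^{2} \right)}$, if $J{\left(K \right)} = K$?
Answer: $6798$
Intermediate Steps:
$49 \cdot 138 + J{\left(\left(-4 - 2\right)^{2} \right)} = 49 \cdot 138 + \left(-4 - 2\right)^{2} = 6762 + \left(-6\right)^{2} = 6762 + 36 = 6798$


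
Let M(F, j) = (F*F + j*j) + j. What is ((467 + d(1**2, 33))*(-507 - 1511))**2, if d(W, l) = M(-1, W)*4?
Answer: 934358090884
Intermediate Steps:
M(F, j) = j + F**2 + j**2 (M(F, j) = (F**2 + j**2) + j = j + F**2 + j**2)
d(W, l) = 4 + 4*W + 4*W**2 (d(W, l) = (W + (-1)**2 + W**2)*4 = (W + 1 + W**2)*4 = (1 + W + W**2)*4 = 4 + 4*W + 4*W**2)
((467 + d(1**2, 33))*(-507 - 1511))**2 = ((467 + (4 + 4*1**2 + 4*(1**2)**2))*(-507 - 1511))**2 = ((467 + (4 + 4*1 + 4*1**2))*(-2018))**2 = ((467 + (4 + 4 + 4*1))*(-2018))**2 = ((467 + (4 + 4 + 4))*(-2018))**2 = ((467 + 12)*(-2018))**2 = (479*(-2018))**2 = (-966622)**2 = 934358090884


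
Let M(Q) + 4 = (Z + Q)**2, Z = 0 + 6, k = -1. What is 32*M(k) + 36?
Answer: 708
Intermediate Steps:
Z = 6
M(Q) = -4 + (6 + Q)**2
32*M(k) + 36 = 32*(-4 + (6 - 1)**2) + 36 = 32*(-4 + 5**2) + 36 = 32*(-4 + 25) + 36 = 32*21 + 36 = 672 + 36 = 708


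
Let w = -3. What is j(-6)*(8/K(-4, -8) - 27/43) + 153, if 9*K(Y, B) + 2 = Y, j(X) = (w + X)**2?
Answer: -37404/43 ≈ -869.86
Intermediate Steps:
j(X) = (-3 + X)**2
K(Y, B) = -2/9 + Y/9
j(-6)*(8/K(-4, -8) - 27/43) + 153 = (-3 - 6)**2*(8/(-2/9 + (1/9)*(-4)) - 27/43) + 153 = (-9)**2*(8/(-2/9 - 4/9) - 27*1/43) + 153 = 81*(8/(-2/3) - 27/43) + 153 = 81*(8*(-3/2) - 27/43) + 153 = 81*(-12 - 27/43) + 153 = 81*(-543/43) + 153 = -43983/43 + 153 = -37404/43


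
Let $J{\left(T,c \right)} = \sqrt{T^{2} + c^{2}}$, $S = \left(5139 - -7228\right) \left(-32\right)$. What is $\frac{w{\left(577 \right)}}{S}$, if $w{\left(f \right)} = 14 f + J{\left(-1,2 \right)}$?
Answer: $- \frac{4039}{197872} - \frac{\sqrt{5}}{395744} \approx -0.020418$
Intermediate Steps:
$S = -395744$ ($S = \left(5139 + 7228\right) \left(-32\right) = 12367 \left(-32\right) = -395744$)
$w{\left(f \right)} = \sqrt{5} + 14 f$ ($w{\left(f \right)} = 14 f + \sqrt{\left(-1\right)^{2} + 2^{2}} = 14 f + \sqrt{1 + 4} = 14 f + \sqrt{5} = \sqrt{5} + 14 f$)
$\frac{w{\left(577 \right)}}{S} = \frac{\sqrt{5} + 14 \cdot 577}{-395744} = \left(\sqrt{5} + 8078\right) \left(- \frac{1}{395744}\right) = \left(8078 + \sqrt{5}\right) \left(- \frac{1}{395744}\right) = - \frac{4039}{197872} - \frac{\sqrt{5}}{395744}$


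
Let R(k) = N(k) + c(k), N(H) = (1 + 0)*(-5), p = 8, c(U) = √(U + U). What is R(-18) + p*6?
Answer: 43 + 6*I ≈ 43.0 + 6.0*I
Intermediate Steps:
c(U) = √2*√U (c(U) = √(2*U) = √2*√U)
N(H) = -5 (N(H) = 1*(-5) = -5)
R(k) = -5 + √2*√k
R(-18) + p*6 = (-5 + √2*√(-18)) + 8*6 = (-5 + √2*(3*I*√2)) + 48 = (-5 + 6*I) + 48 = 43 + 6*I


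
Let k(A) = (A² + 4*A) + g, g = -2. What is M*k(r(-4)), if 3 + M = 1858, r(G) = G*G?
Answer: 589890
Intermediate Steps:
r(G) = G²
M = 1855 (M = -3 + 1858 = 1855)
k(A) = -2 + A² + 4*A (k(A) = (A² + 4*A) - 2 = -2 + A² + 4*A)
M*k(r(-4)) = 1855*(-2 + ((-4)²)² + 4*(-4)²) = 1855*(-2 + 16² + 4*16) = 1855*(-2 + 256 + 64) = 1855*318 = 589890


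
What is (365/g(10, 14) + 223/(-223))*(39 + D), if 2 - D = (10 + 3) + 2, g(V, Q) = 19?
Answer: 8996/19 ≈ 473.47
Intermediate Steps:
D = -13 (D = 2 - ((10 + 3) + 2) = 2 - (13 + 2) = 2 - 1*15 = 2 - 15 = -13)
(365/g(10, 14) + 223/(-223))*(39 + D) = (365/19 + 223/(-223))*(39 - 13) = (365*(1/19) + 223*(-1/223))*26 = (365/19 - 1)*26 = (346/19)*26 = 8996/19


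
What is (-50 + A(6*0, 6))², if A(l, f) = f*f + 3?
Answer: 121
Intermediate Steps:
A(l, f) = 3 + f² (A(l, f) = f² + 3 = 3 + f²)
(-50 + A(6*0, 6))² = (-50 + (3 + 6²))² = (-50 + (3 + 36))² = (-50 + 39)² = (-11)² = 121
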